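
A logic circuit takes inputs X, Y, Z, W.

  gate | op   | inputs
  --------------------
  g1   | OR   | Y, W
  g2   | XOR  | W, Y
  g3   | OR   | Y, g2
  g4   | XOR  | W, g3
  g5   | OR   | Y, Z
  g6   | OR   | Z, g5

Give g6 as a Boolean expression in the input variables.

Z OR (Y OR Z)

g5 = Y OR Z
g6 = Z OR g5 = Z OR (Y OR Z)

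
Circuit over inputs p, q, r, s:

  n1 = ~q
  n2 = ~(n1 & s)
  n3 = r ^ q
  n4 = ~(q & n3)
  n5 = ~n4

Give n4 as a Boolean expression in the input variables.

n3 = r ^ q
n4 = ~(q & n3) = ~(q & (r ^ q))

~(q & (r ^ q))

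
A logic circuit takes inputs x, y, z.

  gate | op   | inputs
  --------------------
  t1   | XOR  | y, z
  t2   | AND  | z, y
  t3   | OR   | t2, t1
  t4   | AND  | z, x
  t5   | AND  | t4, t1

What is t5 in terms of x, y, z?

t1 = y XOR z
t4 = z AND x
t5 = t4 AND t1 = (z AND x) AND (y XOR z)

(z AND x) AND (y XOR z)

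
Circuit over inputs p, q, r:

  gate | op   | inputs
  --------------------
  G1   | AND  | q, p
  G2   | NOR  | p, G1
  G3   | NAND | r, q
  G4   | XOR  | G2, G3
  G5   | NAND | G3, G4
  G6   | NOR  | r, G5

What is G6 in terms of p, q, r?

r NOR ((r NAND q) NAND ((p NOR (q AND p)) XOR (r NAND q)))

G1 = q AND p
G2 = p NOR G1 = p NOR (q AND p)
G3 = r NAND q
G4 = G2 XOR G3 = (p NOR (q AND p)) XOR (r NAND q)
G5 = G3 NAND G4 = (r NAND q) NAND ((p NOR (q AND p)) XOR (r NAND q))
G6 = r NOR G5 = r NOR ((r NAND q) NAND ((p NOR (q AND p)) XOR (r NAND q)))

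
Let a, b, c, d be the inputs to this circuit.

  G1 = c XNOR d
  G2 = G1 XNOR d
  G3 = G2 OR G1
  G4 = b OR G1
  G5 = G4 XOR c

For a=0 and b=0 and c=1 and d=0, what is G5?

1

G1 = 1 XNOR 0 = 0
G4 = 0 OR 0 = 0
G5 = 0 XOR 1 = 1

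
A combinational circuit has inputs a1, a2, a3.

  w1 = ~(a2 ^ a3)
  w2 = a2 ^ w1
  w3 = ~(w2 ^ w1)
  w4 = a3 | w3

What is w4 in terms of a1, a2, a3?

w1 = ~(a2 ^ a3)
w2 = a2 ^ w1 = a2 ^ (~(a2 ^ a3))
w3 = ~(w2 ^ w1) = ~((a2 ^ (~(a2 ^ a3))) ^ (~(a2 ^ a3)))
w4 = a3 | w3 = a3 | (~((a2 ^ (~(a2 ^ a3))) ^ (~(a2 ^ a3))))

a3 | (~((a2 ^ (~(a2 ^ a3))) ^ (~(a2 ^ a3))))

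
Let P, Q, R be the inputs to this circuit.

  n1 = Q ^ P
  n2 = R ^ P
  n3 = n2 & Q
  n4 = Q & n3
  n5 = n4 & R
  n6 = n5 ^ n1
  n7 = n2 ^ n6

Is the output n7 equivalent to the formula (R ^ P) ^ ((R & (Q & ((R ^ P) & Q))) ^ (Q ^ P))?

Yes

n1 = Q ^ P
n2 = R ^ P
n3 = n2 & Q = (R ^ P) & Q
n4 = Q & n3 = Q & ((R ^ P) & Q)
n5 = n4 & R = (Q & ((R ^ P) & Q)) & R
n6 = n5 ^ n1 = ((Q & ((R ^ P) & Q)) & R) ^ (Q ^ P)
n7 = n2 ^ n6 = (R ^ P) ^ (((Q & ((R ^ P) & Q)) & R) ^ (Q ^ P))
At P=0, Q=0, R=0: circuit gives 0, formula gives 0.
At P=0, Q=0, R=1: circuit gives 1, formula gives 1.
Agrees on all 8 inputs.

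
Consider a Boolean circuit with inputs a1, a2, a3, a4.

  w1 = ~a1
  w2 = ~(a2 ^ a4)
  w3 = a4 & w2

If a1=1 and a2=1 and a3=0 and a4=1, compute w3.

w2 = ~(1 ^ 1) = 1
w3 = 1 & 1 = 1

1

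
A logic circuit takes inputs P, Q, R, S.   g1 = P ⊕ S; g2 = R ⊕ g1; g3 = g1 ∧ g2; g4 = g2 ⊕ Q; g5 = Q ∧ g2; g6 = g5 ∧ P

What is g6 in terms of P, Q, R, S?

g1 = P ⊕ S
g2 = R ⊕ g1 = R ⊕ (P ⊕ S)
g5 = Q ∧ g2 = Q ∧ (R ⊕ (P ⊕ S))
g6 = g5 ∧ P = (Q ∧ (R ⊕ (P ⊕ S))) ∧ P

(Q ∧ (R ⊕ (P ⊕ S))) ∧ P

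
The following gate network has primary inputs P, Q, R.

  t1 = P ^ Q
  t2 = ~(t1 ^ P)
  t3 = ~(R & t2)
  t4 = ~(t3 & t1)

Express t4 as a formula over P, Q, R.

t1 = P ^ Q
t2 = ~(t1 ^ P) = ~((P ^ Q) ^ P)
t3 = ~(R & t2) = ~(R & (~((P ^ Q) ^ P)))
t4 = ~(t3 & t1) = ~((~(R & (~((P ^ Q) ^ P)))) & (P ^ Q))

~((~(R & (~((P ^ Q) ^ P)))) & (P ^ Q))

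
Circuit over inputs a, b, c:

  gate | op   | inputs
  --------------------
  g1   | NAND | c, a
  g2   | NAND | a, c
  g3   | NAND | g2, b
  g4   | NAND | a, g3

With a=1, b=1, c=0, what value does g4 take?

1

g2 = 1 NAND 0 = 1
g3 = 1 NAND 1 = 0
g4 = 1 NAND 0 = 1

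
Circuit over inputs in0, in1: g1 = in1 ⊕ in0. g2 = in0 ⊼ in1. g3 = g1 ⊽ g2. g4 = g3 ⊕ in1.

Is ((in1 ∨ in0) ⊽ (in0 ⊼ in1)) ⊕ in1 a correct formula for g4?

No

g1 = in1 ⊕ in0
g2 = in0 ⊼ in1
g3 = g1 ⊽ g2 = (in1 ⊕ in0) ⊽ (in0 ⊼ in1)
g4 = g3 ⊕ in1 = ((in1 ⊕ in0) ⊽ (in0 ⊼ in1)) ⊕ in1
At in0=1, in1=1: circuit gives 0, formula gives 1.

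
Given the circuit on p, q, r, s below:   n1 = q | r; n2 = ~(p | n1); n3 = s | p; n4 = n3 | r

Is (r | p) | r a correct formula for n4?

n3 = s | p
n4 = n3 | r = (s | p) | r
At p=0, q=0, r=0, s=1: circuit gives 1, formula gives 0.

No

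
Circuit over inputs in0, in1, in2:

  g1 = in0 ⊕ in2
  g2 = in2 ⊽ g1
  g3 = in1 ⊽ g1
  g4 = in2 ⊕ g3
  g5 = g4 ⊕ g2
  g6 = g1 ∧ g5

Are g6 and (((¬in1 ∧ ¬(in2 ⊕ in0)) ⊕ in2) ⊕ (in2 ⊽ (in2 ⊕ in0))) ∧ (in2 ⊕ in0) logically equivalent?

g1 = in0 ⊕ in2
g2 = in2 ⊽ g1 = in2 ⊽ (in0 ⊕ in2)
g3 = in1 ⊽ g1 = in1 ⊽ (in0 ⊕ in2)
g4 = in2 ⊕ g3 = in2 ⊕ (in1 ⊽ (in0 ⊕ in2))
g5 = g4 ⊕ g2 = (in2 ⊕ (in1 ⊽ (in0 ⊕ in2))) ⊕ (in2 ⊽ (in0 ⊕ in2))
g6 = g1 ∧ g5 = (in0 ⊕ in2) ∧ ((in2 ⊕ (in1 ⊽ (in0 ⊕ in2))) ⊕ (in2 ⊽ (in0 ⊕ in2)))
At in0=0, in1=0, in2=0: circuit gives 0, formula gives 0.
At in0=0, in1=0, in2=1: circuit gives 1, formula gives 1.
Agrees on all 8 inputs.

Yes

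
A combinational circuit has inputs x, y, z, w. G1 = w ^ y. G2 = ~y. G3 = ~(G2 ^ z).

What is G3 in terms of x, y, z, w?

~(~y ^ z)

G2 = ~y
G3 = ~(G2 ^ z) = ~(~y ^ z)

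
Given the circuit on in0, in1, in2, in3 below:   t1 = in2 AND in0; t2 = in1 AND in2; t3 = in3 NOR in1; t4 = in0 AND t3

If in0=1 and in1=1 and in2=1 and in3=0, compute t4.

t3 = 0 NOR 1 = 0
t4 = 1 AND 0 = 0

0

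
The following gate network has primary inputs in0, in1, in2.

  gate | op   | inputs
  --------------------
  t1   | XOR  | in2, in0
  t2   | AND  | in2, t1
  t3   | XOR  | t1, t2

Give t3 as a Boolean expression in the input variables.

t1 = in2 XOR in0
t2 = in2 AND t1 = in2 AND (in2 XOR in0)
t3 = t1 XOR t2 = (in2 XOR in0) XOR (in2 AND (in2 XOR in0))

(in2 XOR in0) XOR (in2 AND (in2 XOR in0))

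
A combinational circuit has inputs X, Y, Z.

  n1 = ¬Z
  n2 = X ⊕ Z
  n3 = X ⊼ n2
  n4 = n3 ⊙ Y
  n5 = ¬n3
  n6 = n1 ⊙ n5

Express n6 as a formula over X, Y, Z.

n1 = ¬Z
n2 = X ⊕ Z
n3 = X ⊼ n2 = X ⊼ (X ⊕ Z)
n5 = ¬n3 = ¬(X ⊼ (X ⊕ Z))
n6 = n1 ⊙ n5 = ¬Z ⊙ ¬(X ⊼ (X ⊕ Z))

¬Z ⊙ ¬(X ⊼ (X ⊕ Z))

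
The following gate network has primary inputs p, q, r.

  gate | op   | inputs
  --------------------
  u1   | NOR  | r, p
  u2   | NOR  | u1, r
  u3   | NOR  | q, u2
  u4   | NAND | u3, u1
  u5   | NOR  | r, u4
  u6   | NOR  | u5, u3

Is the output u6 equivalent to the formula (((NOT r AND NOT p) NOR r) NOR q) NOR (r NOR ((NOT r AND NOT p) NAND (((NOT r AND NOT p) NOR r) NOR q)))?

u1 = r NOR p
u2 = u1 NOR r = (r NOR p) NOR r
u3 = q NOR u2 = q NOR ((r NOR p) NOR r)
u4 = u3 NAND u1 = (q NOR ((r NOR p) NOR r)) NAND (r NOR p)
u5 = r NOR u4 = r NOR ((q NOR ((r NOR p) NOR r)) NAND (r NOR p))
u6 = u5 NOR u3 = (r NOR ((q NOR ((r NOR p) NOR r)) NAND (r NOR p))) NOR (q NOR ((r NOR p) NOR r))
At p=0, q=0, r=0: circuit gives 0, formula gives 0.
At p=0, q=1, r=0: circuit gives 1, formula gives 1.
Agrees on all 8 inputs.

Yes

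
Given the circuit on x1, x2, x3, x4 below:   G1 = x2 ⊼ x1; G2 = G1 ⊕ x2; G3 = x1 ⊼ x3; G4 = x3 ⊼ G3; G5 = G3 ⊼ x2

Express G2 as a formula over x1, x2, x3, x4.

(x2 ⊼ x1) ⊕ x2

G1 = x2 ⊼ x1
G2 = G1 ⊕ x2 = (x2 ⊼ x1) ⊕ x2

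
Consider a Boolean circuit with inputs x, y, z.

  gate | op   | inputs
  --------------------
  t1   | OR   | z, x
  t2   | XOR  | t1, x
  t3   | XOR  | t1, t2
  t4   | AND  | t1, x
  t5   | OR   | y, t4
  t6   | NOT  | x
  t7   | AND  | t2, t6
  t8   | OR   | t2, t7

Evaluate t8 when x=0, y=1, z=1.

t1 = 1 OR 0 = 1
t2 = 1 XOR 0 = 1
t6 = NOT 0 = 1
t7 = 1 AND 1 = 1
t8 = 1 OR 1 = 1

1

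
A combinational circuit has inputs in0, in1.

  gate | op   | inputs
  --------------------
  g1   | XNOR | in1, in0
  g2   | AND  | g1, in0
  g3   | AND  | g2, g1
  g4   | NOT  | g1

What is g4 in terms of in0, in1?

NOT (in1 XNOR in0)

g1 = in1 XNOR in0
g4 = NOT g1 = NOT (in1 XNOR in0)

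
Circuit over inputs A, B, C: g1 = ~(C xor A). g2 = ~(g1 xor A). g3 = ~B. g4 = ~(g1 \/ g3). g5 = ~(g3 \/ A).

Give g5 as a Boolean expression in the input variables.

~(~B \/ A)

g3 = ~B
g5 = ~(g3 \/ A) = ~(~B \/ A)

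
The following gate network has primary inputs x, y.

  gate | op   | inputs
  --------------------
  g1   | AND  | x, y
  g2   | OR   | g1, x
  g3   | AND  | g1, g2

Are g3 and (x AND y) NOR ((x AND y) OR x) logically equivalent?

No

g1 = x AND y
g2 = g1 OR x = (x AND y) OR x
g3 = g1 AND g2 = (x AND y) AND ((x AND y) OR x)
At x=0, y=0: circuit gives 0, formula gives 1.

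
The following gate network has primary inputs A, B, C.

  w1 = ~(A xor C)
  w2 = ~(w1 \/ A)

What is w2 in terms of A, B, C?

~((~(A xor C)) \/ A)

w1 = ~(A xor C)
w2 = ~(w1 \/ A) = ~((~(A xor C)) \/ A)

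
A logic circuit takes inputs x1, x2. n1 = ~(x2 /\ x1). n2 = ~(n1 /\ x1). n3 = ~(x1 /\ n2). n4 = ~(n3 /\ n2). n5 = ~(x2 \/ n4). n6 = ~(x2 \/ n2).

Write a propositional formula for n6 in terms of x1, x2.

n1 = ~(x2 /\ x1)
n2 = ~(n1 /\ x1) = ~((~(x2 /\ x1)) /\ x1)
n6 = ~(x2 \/ n2) = ~(x2 \/ (~((~(x2 /\ x1)) /\ x1)))

~(x2 \/ (~((~(x2 /\ x1)) /\ x1)))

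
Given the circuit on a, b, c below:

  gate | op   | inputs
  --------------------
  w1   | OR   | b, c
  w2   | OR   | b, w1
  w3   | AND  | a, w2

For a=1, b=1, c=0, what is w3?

1

w1 = 1 OR 0 = 1
w2 = 1 OR 1 = 1
w3 = 1 AND 1 = 1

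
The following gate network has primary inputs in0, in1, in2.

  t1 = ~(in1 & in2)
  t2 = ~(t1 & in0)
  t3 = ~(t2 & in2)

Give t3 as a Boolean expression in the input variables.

t1 = ~(in1 & in2)
t2 = ~(t1 & in0) = ~((~(in1 & in2)) & in0)
t3 = ~(t2 & in2) = ~((~((~(in1 & in2)) & in0)) & in2)

~((~((~(in1 & in2)) & in0)) & in2)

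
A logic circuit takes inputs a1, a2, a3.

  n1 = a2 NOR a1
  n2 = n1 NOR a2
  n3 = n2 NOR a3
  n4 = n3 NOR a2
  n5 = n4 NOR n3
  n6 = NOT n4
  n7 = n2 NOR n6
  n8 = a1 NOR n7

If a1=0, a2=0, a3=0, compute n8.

n1 = 0 NOR 0 = 1
n2 = 1 NOR 0 = 0
n3 = 0 NOR 0 = 1
n4 = 1 NOR 0 = 0
n6 = NOT 0 = 1
n7 = 0 NOR 1 = 0
n8 = 0 NOR 0 = 1

1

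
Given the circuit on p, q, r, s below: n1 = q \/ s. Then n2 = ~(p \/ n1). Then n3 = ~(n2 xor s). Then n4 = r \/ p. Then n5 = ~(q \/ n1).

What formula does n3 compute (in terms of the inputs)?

n1 = q \/ s
n2 = ~(p \/ n1) = ~(p \/ (q \/ s))
n3 = ~(n2 xor s) = ~((~(p \/ (q \/ s))) xor s)

~((~(p \/ (q \/ s))) xor s)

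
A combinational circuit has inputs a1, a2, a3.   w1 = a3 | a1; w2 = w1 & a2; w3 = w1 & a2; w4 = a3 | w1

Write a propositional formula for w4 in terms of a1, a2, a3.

a3 | (a3 | a1)

w1 = a3 | a1
w4 = a3 | w1 = a3 | (a3 | a1)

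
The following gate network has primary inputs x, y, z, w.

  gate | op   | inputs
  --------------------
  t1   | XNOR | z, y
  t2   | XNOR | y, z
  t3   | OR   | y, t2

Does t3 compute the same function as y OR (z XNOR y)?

Yes

t2 = y XNOR z
t3 = y OR t2 = y OR (y XNOR z)
At x=0, y=0, z=1, w=0: circuit gives 0, formula gives 0.
At x=0, y=0, z=0, w=0: circuit gives 1, formula gives 1.
Agrees on all 16 inputs.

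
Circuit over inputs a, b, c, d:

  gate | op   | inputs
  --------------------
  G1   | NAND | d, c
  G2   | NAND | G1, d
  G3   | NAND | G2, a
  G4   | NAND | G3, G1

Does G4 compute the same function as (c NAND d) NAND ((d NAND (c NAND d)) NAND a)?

G1 = d NAND c
G2 = G1 NAND d = (d NAND c) NAND d
G3 = G2 NAND a = ((d NAND c) NAND d) NAND a
G4 = G3 NAND G1 = (((d NAND c) NAND d) NAND a) NAND (d NAND c)
At a=0, b=0, c=0, d=0: circuit gives 0, formula gives 0.
At a=0, b=0, c=1, d=1: circuit gives 1, formula gives 1.
Agrees on all 16 inputs.

Yes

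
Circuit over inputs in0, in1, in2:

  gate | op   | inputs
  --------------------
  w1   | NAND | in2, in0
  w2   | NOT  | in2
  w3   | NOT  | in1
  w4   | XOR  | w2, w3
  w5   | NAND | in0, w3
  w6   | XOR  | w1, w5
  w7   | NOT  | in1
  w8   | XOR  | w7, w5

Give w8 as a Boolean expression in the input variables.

NOT in1 XOR (in0 NAND NOT in1)

w3 = NOT in1
w5 = in0 NAND w3 = in0 NAND NOT in1
w7 = NOT in1
w8 = w7 XOR w5 = NOT in1 XOR (in0 NAND NOT in1)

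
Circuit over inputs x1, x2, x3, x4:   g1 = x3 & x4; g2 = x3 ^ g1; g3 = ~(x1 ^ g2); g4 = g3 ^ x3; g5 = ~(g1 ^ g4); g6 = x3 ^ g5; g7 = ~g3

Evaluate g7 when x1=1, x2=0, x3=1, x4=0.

g1 = 1 & 0 = 0
g2 = 1 ^ 0 = 1
g3 = ~(1 ^ 1) = 1
g7 = ~1 = 0

0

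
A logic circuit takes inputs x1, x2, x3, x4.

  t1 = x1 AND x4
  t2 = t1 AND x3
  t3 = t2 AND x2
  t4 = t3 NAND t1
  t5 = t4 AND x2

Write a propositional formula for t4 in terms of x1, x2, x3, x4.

(((x1 AND x4) AND x3) AND x2) NAND (x1 AND x4)

t1 = x1 AND x4
t2 = t1 AND x3 = (x1 AND x4) AND x3
t3 = t2 AND x2 = ((x1 AND x4) AND x3) AND x2
t4 = t3 NAND t1 = (((x1 AND x4) AND x3) AND x2) NAND (x1 AND x4)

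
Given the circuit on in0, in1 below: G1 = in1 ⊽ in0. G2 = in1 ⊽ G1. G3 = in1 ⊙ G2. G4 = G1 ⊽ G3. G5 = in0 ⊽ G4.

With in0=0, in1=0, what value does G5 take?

G1 = 0 ⊽ 0 = 1
G2 = 0 ⊽ 1 = 0
G3 = 0 ⊙ 0 = 1
G4 = 1 ⊽ 1 = 0
G5 = 0 ⊽ 0 = 1

1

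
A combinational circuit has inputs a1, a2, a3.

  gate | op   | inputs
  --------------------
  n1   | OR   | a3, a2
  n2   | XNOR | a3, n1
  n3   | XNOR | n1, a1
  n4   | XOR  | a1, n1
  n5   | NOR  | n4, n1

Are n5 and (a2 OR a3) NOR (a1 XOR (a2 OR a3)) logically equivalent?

Yes

n1 = a3 OR a2
n4 = a1 XOR n1 = a1 XOR (a3 OR a2)
n5 = n4 NOR n1 = (a1 XOR (a3 OR a2)) NOR (a3 OR a2)
At a1=0, a2=0, a3=1: circuit gives 0, formula gives 0.
At a1=0, a2=0, a3=0: circuit gives 1, formula gives 1.
Agrees on all 8 inputs.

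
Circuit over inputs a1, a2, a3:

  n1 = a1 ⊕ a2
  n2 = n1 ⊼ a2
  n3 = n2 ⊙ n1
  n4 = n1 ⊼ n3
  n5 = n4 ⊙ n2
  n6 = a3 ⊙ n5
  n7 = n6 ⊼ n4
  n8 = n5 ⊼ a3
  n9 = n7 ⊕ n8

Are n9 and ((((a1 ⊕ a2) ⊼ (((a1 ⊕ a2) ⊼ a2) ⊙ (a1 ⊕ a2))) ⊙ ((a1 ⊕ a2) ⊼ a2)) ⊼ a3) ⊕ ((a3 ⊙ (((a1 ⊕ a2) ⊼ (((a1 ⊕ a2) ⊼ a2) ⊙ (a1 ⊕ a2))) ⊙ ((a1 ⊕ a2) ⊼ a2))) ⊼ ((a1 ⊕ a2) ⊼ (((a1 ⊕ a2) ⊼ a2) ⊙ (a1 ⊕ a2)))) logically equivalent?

Yes

n1 = a1 ⊕ a2
n2 = n1 ⊼ a2 = (a1 ⊕ a2) ⊼ a2
n3 = n2 ⊙ n1 = ((a1 ⊕ a2) ⊼ a2) ⊙ (a1 ⊕ a2)
n4 = n1 ⊼ n3 = (a1 ⊕ a2) ⊼ (((a1 ⊕ a2) ⊼ a2) ⊙ (a1 ⊕ a2))
n5 = n4 ⊙ n2 = ((a1 ⊕ a2) ⊼ (((a1 ⊕ a2) ⊼ a2) ⊙ (a1 ⊕ a2))) ⊙ ((a1 ⊕ a2) ⊼ a2)
n6 = a3 ⊙ n5 = a3 ⊙ (((a1 ⊕ a2) ⊼ (((a1 ⊕ a2) ⊼ a2) ⊙ (a1 ⊕ a2))) ⊙ ((a1 ⊕ a2) ⊼ a2))
n7 = n6 ⊼ n4 = (a3 ⊙ (((a1 ⊕ a2) ⊼ (((a1 ⊕ a2) ⊼ a2) ⊙ (a1 ⊕ a2))) ⊙ ((a1 ⊕ a2) ⊼ a2))) ⊼ ((a1 ⊕ a2) ⊼ (((a1 ⊕ a2) ⊼ a2) ⊙ (a1 ⊕ a2)))
n8 = n5 ⊼ a3 = (((a1 ⊕ a2) ⊼ (((a1 ⊕ a2) ⊼ a2) ⊙ (a1 ⊕ a2))) ⊙ ((a1 ⊕ a2) ⊼ a2)) ⊼ a3
n9 = n7 ⊕ n8 = ((a3 ⊙ (((a1 ⊕ a2) ⊼ (((a1 ⊕ a2) ⊼ a2) ⊙ (a1 ⊕ a2))) ⊙ ((a1 ⊕ a2) ⊼ a2))) ⊼ ((a1 ⊕ a2) ⊼ (((a1 ⊕ a2) ⊼ a2) ⊙ (a1 ⊕ a2)))) ⊕ ((((a1 ⊕ a2) ⊼ (((a1 ⊕ a2) ⊼ a2) ⊙ (a1 ⊕ a2))) ⊙ ((a1 ⊕ a2) ⊼ a2)) ⊼ a3)
At a1=0, a2=0, a3=0: circuit gives 0, formula gives 0.
At a1=0, a2=1, a3=0: circuit gives 1, formula gives 1.
Agrees on all 8 inputs.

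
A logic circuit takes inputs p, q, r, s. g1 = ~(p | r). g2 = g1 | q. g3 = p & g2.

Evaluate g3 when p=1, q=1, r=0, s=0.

g1 = ~(1 | 0) = 0
g2 = 0 | 1 = 1
g3 = 1 & 1 = 1

1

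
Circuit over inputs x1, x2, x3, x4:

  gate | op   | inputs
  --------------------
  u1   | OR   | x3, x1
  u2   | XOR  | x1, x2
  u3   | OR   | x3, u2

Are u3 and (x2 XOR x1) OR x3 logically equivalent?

u2 = x1 XOR x2
u3 = x3 OR u2 = x3 OR (x1 XOR x2)
At x1=0, x2=0, x3=0, x4=0: circuit gives 0, formula gives 0.
At x1=0, x2=0, x3=1, x4=0: circuit gives 1, formula gives 1.
Agrees on all 16 inputs.

Yes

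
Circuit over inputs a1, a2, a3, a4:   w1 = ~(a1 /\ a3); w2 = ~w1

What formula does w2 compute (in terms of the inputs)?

w1 = ~(a1 /\ a3)
w2 = ~w1 = ~(~(a1 /\ a3))

~(~(a1 /\ a3))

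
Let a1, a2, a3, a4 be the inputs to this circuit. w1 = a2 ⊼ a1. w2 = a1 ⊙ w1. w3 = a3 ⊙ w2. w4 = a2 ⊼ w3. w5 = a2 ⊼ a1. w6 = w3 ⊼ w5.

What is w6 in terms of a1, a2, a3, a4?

(a3 ⊙ (a1 ⊙ (a2 ⊼ a1))) ⊼ (a2 ⊼ a1)

w1 = a2 ⊼ a1
w2 = a1 ⊙ w1 = a1 ⊙ (a2 ⊼ a1)
w3 = a3 ⊙ w2 = a3 ⊙ (a1 ⊙ (a2 ⊼ a1))
w5 = a2 ⊼ a1
w6 = w3 ⊼ w5 = (a3 ⊙ (a1 ⊙ (a2 ⊼ a1))) ⊼ (a2 ⊼ a1)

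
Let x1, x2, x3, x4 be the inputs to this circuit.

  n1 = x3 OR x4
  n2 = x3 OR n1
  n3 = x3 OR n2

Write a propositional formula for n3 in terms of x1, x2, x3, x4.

x3 OR (x3 OR (x3 OR x4))

n1 = x3 OR x4
n2 = x3 OR n1 = x3 OR (x3 OR x4)
n3 = x3 OR n2 = x3 OR (x3 OR (x3 OR x4))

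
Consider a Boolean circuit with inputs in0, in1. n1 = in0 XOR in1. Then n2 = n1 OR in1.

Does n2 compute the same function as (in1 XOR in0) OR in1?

Yes

n1 = in0 XOR in1
n2 = n1 OR in1 = (in0 XOR in1) OR in1
At in0=0, in1=0: circuit gives 0, formula gives 0.
At in0=0, in1=1: circuit gives 1, formula gives 1.
Agrees on all 4 inputs.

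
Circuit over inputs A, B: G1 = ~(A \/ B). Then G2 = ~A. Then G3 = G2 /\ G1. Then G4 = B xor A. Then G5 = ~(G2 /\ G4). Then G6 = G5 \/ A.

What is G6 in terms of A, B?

G2 = ~A
G4 = B xor A
G5 = ~(G2 /\ G4) = ~(~A /\ (B xor A))
G6 = G5 \/ A = (~(~A /\ (B xor A))) \/ A

(~(~A /\ (B xor A))) \/ A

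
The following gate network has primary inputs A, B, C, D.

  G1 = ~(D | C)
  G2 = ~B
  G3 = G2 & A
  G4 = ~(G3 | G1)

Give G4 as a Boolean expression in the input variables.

G1 = ~(D | C)
G2 = ~B
G3 = G2 & A = ~B & A
G4 = ~(G3 | G1) = ~((~B & A) | (~(D | C)))

~((~B & A) | (~(D | C)))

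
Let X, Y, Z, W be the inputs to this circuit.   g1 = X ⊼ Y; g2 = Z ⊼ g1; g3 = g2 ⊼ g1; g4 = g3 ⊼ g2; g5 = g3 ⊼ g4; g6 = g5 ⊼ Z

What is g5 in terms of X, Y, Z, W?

g1 = X ⊼ Y
g2 = Z ⊼ g1 = Z ⊼ (X ⊼ Y)
g3 = g2 ⊼ g1 = (Z ⊼ (X ⊼ Y)) ⊼ (X ⊼ Y)
g4 = g3 ⊼ g2 = ((Z ⊼ (X ⊼ Y)) ⊼ (X ⊼ Y)) ⊼ (Z ⊼ (X ⊼ Y))
g5 = g3 ⊼ g4 = ((Z ⊼ (X ⊼ Y)) ⊼ (X ⊼ Y)) ⊼ (((Z ⊼ (X ⊼ Y)) ⊼ (X ⊼ Y)) ⊼ (Z ⊼ (X ⊼ Y)))

((Z ⊼ (X ⊼ Y)) ⊼ (X ⊼ Y)) ⊼ (((Z ⊼ (X ⊼ Y)) ⊼ (X ⊼ Y)) ⊼ (Z ⊼ (X ⊼ Y)))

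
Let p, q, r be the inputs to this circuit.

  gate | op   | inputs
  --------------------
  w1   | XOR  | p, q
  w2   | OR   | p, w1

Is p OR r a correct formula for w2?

w1 = p XOR q
w2 = p OR w1 = p OR (p XOR q)
At p=0, q=0, r=1: circuit gives 0, formula gives 1.

No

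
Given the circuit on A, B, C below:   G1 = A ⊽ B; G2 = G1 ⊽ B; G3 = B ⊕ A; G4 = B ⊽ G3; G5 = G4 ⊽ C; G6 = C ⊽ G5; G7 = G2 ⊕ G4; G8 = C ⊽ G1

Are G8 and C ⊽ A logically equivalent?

No

G1 = A ⊽ B
G8 = C ⊽ G1 = C ⊽ (A ⊽ B)
At A=0, B=0, C=0: circuit gives 0, formula gives 1.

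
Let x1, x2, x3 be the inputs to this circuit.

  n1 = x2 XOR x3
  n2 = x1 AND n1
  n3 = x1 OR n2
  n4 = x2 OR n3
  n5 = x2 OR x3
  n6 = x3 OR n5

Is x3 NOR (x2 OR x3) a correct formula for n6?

n5 = x2 OR x3
n6 = x3 OR n5 = x3 OR (x2 OR x3)
At x1=0, x2=0, x3=0: circuit gives 0, formula gives 1.

No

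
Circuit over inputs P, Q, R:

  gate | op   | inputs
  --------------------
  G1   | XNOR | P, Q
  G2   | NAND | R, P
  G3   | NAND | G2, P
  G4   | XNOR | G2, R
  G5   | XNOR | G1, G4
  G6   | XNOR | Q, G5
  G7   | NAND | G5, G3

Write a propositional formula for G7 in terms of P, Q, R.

((P XNOR Q) XNOR ((R NAND P) XNOR R)) NAND ((R NAND P) NAND P)

G1 = P XNOR Q
G2 = R NAND P
G3 = G2 NAND P = (R NAND P) NAND P
G4 = G2 XNOR R = (R NAND P) XNOR R
G5 = G1 XNOR G4 = (P XNOR Q) XNOR ((R NAND P) XNOR R)
G7 = G5 NAND G3 = ((P XNOR Q) XNOR ((R NAND P) XNOR R)) NAND ((R NAND P) NAND P)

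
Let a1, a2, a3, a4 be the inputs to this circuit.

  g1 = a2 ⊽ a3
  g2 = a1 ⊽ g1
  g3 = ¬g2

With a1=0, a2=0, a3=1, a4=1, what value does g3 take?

0

g1 = 0 ⊽ 1 = 0
g2 = 0 ⊽ 0 = 1
g3 = ¬1 = 0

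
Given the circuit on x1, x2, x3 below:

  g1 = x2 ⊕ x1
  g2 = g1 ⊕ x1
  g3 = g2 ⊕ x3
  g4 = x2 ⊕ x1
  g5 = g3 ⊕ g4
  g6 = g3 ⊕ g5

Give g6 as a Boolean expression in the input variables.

g1 = x2 ⊕ x1
g2 = g1 ⊕ x1 = (x2 ⊕ x1) ⊕ x1
g3 = g2 ⊕ x3 = ((x2 ⊕ x1) ⊕ x1) ⊕ x3
g4 = x2 ⊕ x1
g5 = g3 ⊕ g4 = (((x2 ⊕ x1) ⊕ x1) ⊕ x3) ⊕ (x2 ⊕ x1)
g6 = g3 ⊕ g5 = (((x2 ⊕ x1) ⊕ x1) ⊕ x3) ⊕ ((((x2 ⊕ x1) ⊕ x1) ⊕ x3) ⊕ (x2 ⊕ x1))

(((x2 ⊕ x1) ⊕ x1) ⊕ x3) ⊕ ((((x2 ⊕ x1) ⊕ x1) ⊕ x3) ⊕ (x2 ⊕ x1))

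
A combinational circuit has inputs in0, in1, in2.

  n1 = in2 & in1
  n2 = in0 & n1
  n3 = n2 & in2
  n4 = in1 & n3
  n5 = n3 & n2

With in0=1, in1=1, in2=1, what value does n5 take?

n1 = 1 & 1 = 1
n2 = 1 & 1 = 1
n3 = 1 & 1 = 1
n5 = 1 & 1 = 1

1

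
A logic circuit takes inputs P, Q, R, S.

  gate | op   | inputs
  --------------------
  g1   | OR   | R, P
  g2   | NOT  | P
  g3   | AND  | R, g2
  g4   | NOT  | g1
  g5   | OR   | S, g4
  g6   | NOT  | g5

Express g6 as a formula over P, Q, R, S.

NOT (S OR NOT (R OR P))

g1 = R OR P
g4 = NOT g1 = NOT (R OR P)
g5 = S OR g4 = S OR NOT (R OR P)
g6 = NOT g5 = NOT (S OR NOT (R OR P))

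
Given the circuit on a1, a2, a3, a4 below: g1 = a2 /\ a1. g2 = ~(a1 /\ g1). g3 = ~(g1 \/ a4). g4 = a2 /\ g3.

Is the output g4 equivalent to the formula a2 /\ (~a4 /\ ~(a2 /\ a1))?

Yes

g1 = a2 /\ a1
g3 = ~(g1 \/ a4) = ~((a2 /\ a1) \/ a4)
g4 = a2 /\ g3 = a2 /\ (~((a2 /\ a1) \/ a4))
At a1=0, a2=0, a3=0, a4=0: circuit gives 0, formula gives 0.
At a1=0, a2=1, a3=0, a4=0: circuit gives 1, formula gives 1.
Agrees on all 16 inputs.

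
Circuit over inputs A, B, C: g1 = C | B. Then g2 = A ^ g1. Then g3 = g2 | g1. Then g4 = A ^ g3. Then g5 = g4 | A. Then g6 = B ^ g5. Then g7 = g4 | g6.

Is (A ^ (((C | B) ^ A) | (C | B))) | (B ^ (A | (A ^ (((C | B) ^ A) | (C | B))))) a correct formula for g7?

Yes

g1 = C | B
g2 = A ^ g1 = A ^ (C | B)
g3 = g2 | g1 = (A ^ (C | B)) | (C | B)
g4 = A ^ g3 = A ^ ((A ^ (C | B)) | (C | B))
g5 = g4 | A = (A ^ ((A ^ (C | B)) | (C | B))) | A
g6 = B ^ g5 = B ^ ((A ^ ((A ^ (C | B)) | (C | B))) | A)
g7 = g4 | g6 = (A ^ ((A ^ (C | B)) | (C | B))) | (B ^ ((A ^ ((A ^ (C | B)) | (C | B))) | A))
At A=0, B=0, C=0: circuit gives 0, formula gives 0.
At A=0, B=0, C=1: circuit gives 1, formula gives 1.
Agrees on all 8 inputs.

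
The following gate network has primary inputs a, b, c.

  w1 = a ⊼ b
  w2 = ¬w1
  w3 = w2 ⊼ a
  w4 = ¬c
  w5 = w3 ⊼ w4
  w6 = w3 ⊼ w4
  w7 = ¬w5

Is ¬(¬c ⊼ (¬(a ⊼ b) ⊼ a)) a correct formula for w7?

w1 = a ⊼ b
w2 = ¬w1 = ¬(a ⊼ b)
w3 = w2 ⊼ a = ¬(a ⊼ b) ⊼ a
w4 = ¬c
w5 = w3 ⊼ w4 = (¬(a ⊼ b) ⊼ a) ⊼ ¬c
w7 = ¬w5 = ¬((¬(a ⊼ b) ⊼ a) ⊼ ¬c)
At a=0, b=0, c=1: circuit gives 0, formula gives 0.
At a=0, b=0, c=0: circuit gives 1, formula gives 1.
Agrees on all 8 inputs.

Yes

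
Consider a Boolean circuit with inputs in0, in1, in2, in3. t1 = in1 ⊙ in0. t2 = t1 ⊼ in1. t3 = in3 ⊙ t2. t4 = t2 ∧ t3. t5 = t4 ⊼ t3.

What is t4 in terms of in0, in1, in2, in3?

((in1 ⊙ in0) ⊼ in1) ∧ (in3 ⊙ ((in1 ⊙ in0) ⊼ in1))

t1 = in1 ⊙ in0
t2 = t1 ⊼ in1 = (in1 ⊙ in0) ⊼ in1
t3 = in3 ⊙ t2 = in3 ⊙ ((in1 ⊙ in0) ⊼ in1)
t4 = t2 ∧ t3 = ((in1 ⊙ in0) ⊼ in1) ∧ (in3 ⊙ ((in1 ⊙ in0) ⊼ in1))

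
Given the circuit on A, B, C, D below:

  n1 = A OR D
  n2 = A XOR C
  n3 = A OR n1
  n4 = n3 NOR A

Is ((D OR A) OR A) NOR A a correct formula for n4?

Yes

n1 = A OR D
n3 = A OR n1 = A OR (A OR D)
n4 = n3 NOR A = (A OR (A OR D)) NOR A
At A=0, B=0, C=0, D=1: circuit gives 0, formula gives 0.
At A=0, B=0, C=0, D=0: circuit gives 1, formula gives 1.
Agrees on all 16 inputs.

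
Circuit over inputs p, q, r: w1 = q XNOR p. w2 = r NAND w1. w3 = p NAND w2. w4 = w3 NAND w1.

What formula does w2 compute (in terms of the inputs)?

r NAND (q XNOR p)

w1 = q XNOR p
w2 = r NAND w1 = r NAND (q XNOR p)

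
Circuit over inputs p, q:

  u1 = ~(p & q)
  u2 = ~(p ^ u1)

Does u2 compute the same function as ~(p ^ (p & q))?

u1 = ~(p & q)
u2 = ~(p ^ u1) = ~(p ^ (~(p & q)))
At p=0, q=0: circuit gives 0, formula gives 1.

No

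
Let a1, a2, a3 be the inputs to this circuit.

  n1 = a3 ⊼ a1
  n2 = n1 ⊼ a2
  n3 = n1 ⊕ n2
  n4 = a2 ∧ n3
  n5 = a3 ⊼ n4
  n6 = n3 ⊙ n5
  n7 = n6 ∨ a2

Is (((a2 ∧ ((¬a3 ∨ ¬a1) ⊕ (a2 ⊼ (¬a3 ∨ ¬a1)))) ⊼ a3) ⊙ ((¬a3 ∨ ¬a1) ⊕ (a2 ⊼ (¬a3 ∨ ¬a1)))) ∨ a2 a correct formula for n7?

n1 = a3 ⊼ a1
n2 = n1 ⊼ a2 = (a3 ⊼ a1) ⊼ a2
n3 = n1 ⊕ n2 = (a3 ⊼ a1) ⊕ ((a3 ⊼ a1) ⊼ a2)
n4 = a2 ∧ n3 = a2 ∧ ((a3 ⊼ a1) ⊕ ((a3 ⊼ a1) ⊼ a2))
n5 = a3 ⊼ n4 = a3 ⊼ (a2 ∧ ((a3 ⊼ a1) ⊕ ((a3 ⊼ a1) ⊼ a2)))
n6 = n3 ⊙ n5 = ((a3 ⊼ a1) ⊕ ((a3 ⊼ a1) ⊼ a2)) ⊙ (a3 ⊼ (a2 ∧ ((a3 ⊼ a1) ⊕ ((a3 ⊼ a1) ⊼ a2))))
n7 = n6 ∨ a2 = (((a3 ⊼ a1) ⊕ ((a3 ⊼ a1) ⊼ a2)) ⊙ (a3 ⊼ (a2 ∧ ((a3 ⊼ a1) ⊕ ((a3 ⊼ a1) ⊼ a2))))) ∨ a2
At a1=0, a2=0, a3=0: circuit gives 0, formula gives 0.
At a1=0, a2=1, a3=0: circuit gives 1, formula gives 1.
Agrees on all 8 inputs.

Yes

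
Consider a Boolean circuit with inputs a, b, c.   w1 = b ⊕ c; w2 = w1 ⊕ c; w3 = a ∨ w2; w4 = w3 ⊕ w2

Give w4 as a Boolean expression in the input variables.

w1 = b ⊕ c
w2 = w1 ⊕ c = (b ⊕ c) ⊕ c
w3 = a ∨ w2 = a ∨ ((b ⊕ c) ⊕ c)
w4 = w3 ⊕ w2 = (a ∨ ((b ⊕ c) ⊕ c)) ⊕ ((b ⊕ c) ⊕ c)

(a ∨ ((b ⊕ c) ⊕ c)) ⊕ ((b ⊕ c) ⊕ c)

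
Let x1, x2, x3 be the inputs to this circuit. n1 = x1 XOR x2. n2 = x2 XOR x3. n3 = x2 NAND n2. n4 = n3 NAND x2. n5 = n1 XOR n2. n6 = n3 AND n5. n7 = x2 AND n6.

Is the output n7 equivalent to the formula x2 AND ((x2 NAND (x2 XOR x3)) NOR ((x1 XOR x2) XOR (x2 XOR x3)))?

No

n1 = x1 XOR x2
n2 = x2 XOR x3
n3 = x2 NAND n2 = x2 NAND (x2 XOR x3)
n5 = n1 XOR n2 = (x1 XOR x2) XOR (x2 XOR x3)
n6 = n3 AND n5 = (x2 NAND (x2 XOR x3)) AND ((x1 XOR x2) XOR (x2 XOR x3))
n7 = x2 AND n6 = x2 AND ((x2 NAND (x2 XOR x3)) AND ((x1 XOR x2) XOR (x2 XOR x3)))
At x1=0, x2=1, x3=0: circuit gives 0, formula gives 1.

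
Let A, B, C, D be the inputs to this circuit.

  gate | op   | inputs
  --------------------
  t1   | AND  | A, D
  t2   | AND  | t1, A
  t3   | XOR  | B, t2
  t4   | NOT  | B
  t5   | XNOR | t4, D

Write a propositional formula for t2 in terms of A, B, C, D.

(A AND D) AND A

t1 = A AND D
t2 = t1 AND A = (A AND D) AND A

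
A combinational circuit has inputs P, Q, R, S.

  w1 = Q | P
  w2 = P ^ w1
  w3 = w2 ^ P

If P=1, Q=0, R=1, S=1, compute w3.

1

w1 = 0 | 1 = 1
w2 = 1 ^ 1 = 0
w3 = 0 ^ 1 = 1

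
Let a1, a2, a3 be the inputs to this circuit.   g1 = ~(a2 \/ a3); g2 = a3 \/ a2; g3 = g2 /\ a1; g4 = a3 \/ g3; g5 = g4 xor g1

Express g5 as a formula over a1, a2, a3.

g1 = ~(a2 \/ a3)
g2 = a3 \/ a2
g3 = g2 /\ a1 = (a3 \/ a2) /\ a1
g4 = a3 \/ g3 = a3 \/ ((a3 \/ a2) /\ a1)
g5 = g4 xor g1 = (a3 \/ ((a3 \/ a2) /\ a1)) xor (~(a2 \/ a3))

(a3 \/ ((a3 \/ a2) /\ a1)) xor (~(a2 \/ a3))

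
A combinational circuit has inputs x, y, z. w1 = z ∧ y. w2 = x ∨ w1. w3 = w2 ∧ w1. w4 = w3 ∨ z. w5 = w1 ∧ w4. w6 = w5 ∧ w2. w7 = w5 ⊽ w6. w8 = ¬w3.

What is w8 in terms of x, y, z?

¬((x ∨ (z ∧ y)) ∧ (z ∧ y))

w1 = z ∧ y
w2 = x ∨ w1 = x ∨ (z ∧ y)
w3 = w2 ∧ w1 = (x ∨ (z ∧ y)) ∧ (z ∧ y)
w8 = ¬w3 = ¬((x ∨ (z ∧ y)) ∧ (z ∧ y))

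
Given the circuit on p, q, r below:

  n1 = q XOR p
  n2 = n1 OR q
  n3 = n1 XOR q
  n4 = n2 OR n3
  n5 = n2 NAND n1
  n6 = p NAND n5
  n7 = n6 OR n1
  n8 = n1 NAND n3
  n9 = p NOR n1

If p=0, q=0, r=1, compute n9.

1

n1 = 0 XOR 0 = 0
n9 = 0 NOR 0 = 1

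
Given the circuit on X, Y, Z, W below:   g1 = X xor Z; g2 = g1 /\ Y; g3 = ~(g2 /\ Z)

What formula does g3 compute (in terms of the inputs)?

g1 = X xor Z
g2 = g1 /\ Y = (X xor Z) /\ Y
g3 = ~(g2 /\ Z) = ~(((X xor Z) /\ Y) /\ Z)

~(((X xor Z) /\ Y) /\ Z)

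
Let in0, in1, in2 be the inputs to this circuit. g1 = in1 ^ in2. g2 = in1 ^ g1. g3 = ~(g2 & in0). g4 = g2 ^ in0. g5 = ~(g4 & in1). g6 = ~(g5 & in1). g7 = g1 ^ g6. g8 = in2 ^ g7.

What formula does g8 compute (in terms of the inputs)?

in2 ^ ((in1 ^ in2) ^ (~((~(((in1 ^ (in1 ^ in2)) ^ in0) & in1)) & in1)))

g1 = in1 ^ in2
g2 = in1 ^ g1 = in1 ^ (in1 ^ in2)
g4 = g2 ^ in0 = (in1 ^ (in1 ^ in2)) ^ in0
g5 = ~(g4 & in1) = ~(((in1 ^ (in1 ^ in2)) ^ in0) & in1)
g6 = ~(g5 & in1) = ~((~(((in1 ^ (in1 ^ in2)) ^ in0) & in1)) & in1)
g7 = g1 ^ g6 = (in1 ^ in2) ^ (~((~(((in1 ^ (in1 ^ in2)) ^ in0) & in1)) & in1))
g8 = in2 ^ g7 = in2 ^ ((in1 ^ in2) ^ (~((~(((in1 ^ (in1 ^ in2)) ^ in0) & in1)) & in1)))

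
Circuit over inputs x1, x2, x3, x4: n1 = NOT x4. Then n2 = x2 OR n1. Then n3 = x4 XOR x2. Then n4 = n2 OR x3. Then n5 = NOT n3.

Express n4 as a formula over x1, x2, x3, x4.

(x2 OR NOT x4) OR x3

n1 = NOT x4
n2 = x2 OR n1 = x2 OR NOT x4
n4 = n2 OR x3 = (x2 OR NOT x4) OR x3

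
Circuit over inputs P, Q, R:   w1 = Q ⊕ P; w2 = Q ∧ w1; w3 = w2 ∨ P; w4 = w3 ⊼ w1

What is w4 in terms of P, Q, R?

w1 = Q ⊕ P
w2 = Q ∧ w1 = Q ∧ (Q ⊕ P)
w3 = w2 ∨ P = (Q ∧ (Q ⊕ P)) ∨ P
w4 = w3 ⊼ w1 = ((Q ∧ (Q ⊕ P)) ∨ P) ⊼ (Q ⊕ P)

((Q ∧ (Q ⊕ P)) ∨ P) ⊼ (Q ⊕ P)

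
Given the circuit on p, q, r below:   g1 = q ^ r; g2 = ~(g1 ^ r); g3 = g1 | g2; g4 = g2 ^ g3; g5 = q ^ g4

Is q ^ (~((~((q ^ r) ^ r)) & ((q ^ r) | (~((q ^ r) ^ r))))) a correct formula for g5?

g1 = q ^ r
g2 = ~(g1 ^ r) = ~((q ^ r) ^ r)
g3 = g1 | g2 = (q ^ r) | (~((q ^ r) ^ r))
g4 = g2 ^ g3 = (~((q ^ r) ^ r)) ^ ((q ^ r) | (~((q ^ r) ^ r)))
g5 = q ^ g4 = q ^ ((~((q ^ r) ^ r)) ^ ((q ^ r) | (~((q ^ r) ^ r))))
At p=0, q=1, r=1: circuit gives 1, formula gives 0.

No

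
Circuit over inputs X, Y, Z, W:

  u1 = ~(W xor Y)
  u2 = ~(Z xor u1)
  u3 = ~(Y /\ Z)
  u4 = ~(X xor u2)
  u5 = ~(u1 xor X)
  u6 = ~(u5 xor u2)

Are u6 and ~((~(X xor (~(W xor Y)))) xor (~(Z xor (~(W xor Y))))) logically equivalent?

u1 = ~(W xor Y)
u2 = ~(Z xor u1) = ~(Z xor (~(W xor Y)))
u5 = ~(u1 xor X) = ~((~(W xor Y)) xor X)
u6 = ~(u5 xor u2) = ~((~((~(W xor Y)) xor X)) xor (~(Z xor (~(W xor Y)))))
At X=0, Y=0, Z=1, W=0: circuit gives 0, formula gives 0.
At X=0, Y=0, Z=0, W=0: circuit gives 1, formula gives 1.
Agrees on all 16 inputs.

Yes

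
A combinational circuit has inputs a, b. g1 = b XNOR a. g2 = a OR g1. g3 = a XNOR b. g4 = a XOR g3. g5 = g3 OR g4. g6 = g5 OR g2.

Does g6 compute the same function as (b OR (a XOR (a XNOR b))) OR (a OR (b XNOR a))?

g1 = b XNOR a
g2 = a OR g1 = a OR (b XNOR a)
g3 = a XNOR b
g4 = a XOR g3 = a XOR (a XNOR b)
g5 = g3 OR g4 = (a XNOR b) OR (a XOR (a XNOR b))
g6 = g5 OR g2 = ((a XNOR b) OR (a XOR (a XNOR b))) OR (a OR (b XNOR a))
At a=0, b=1: circuit gives 0, formula gives 1.

No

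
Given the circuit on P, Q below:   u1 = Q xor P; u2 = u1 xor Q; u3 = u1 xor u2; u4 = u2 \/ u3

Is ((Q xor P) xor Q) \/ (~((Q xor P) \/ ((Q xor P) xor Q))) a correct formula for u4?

u1 = Q xor P
u2 = u1 xor Q = (Q xor P) xor Q
u3 = u1 xor u2 = (Q xor P) xor ((Q xor P) xor Q)
u4 = u2 \/ u3 = ((Q xor P) xor Q) \/ ((Q xor P) xor ((Q xor P) xor Q))
At P=0, Q=0: circuit gives 0, formula gives 1.

No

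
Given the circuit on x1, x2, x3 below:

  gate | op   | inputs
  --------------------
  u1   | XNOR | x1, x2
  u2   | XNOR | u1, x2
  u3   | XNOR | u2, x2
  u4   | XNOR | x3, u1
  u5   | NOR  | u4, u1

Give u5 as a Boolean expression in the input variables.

u1 = x1 XNOR x2
u4 = x3 XNOR u1 = x3 XNOR (x1 XNOR x2)
u5 = u4 NOR u1 = (x3 XNOR (x1 XNOR x2)) NOR (x1 XNOR x2)

(x3 XNOR (x1 XNOR x2)) NOR (x1 XNOR x2)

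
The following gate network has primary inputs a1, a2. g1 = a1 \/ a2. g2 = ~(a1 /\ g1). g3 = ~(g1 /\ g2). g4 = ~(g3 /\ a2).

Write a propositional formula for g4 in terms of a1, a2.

~((~((a1 \/ a2) /\ (~(a1 /\ (a1 \/ a2))))) /\ a2)

g1 = a1 \/ a2
g2 = ~(a1 /\ g1) = ~(a1 /\ (a1 \/ a2))
g3 = ~(g1 /\ g2) = ~((a1 \/ a2) /\ (~(a1 /\ (a1 \/ a2))))
g4 = ~(g3 /\ a2) = ~((~((a1 \/ a2) /\ (~(a1 /\ (a1 \/ a2))))) /\ a2)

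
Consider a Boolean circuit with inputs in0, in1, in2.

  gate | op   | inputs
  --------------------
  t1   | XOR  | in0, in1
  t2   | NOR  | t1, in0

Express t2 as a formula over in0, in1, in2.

(in0 XOR in1) NOR in0

t1 = in0 XOR in1
t2 = t1 NOR in0 = (in0 XOR in1) NOR in0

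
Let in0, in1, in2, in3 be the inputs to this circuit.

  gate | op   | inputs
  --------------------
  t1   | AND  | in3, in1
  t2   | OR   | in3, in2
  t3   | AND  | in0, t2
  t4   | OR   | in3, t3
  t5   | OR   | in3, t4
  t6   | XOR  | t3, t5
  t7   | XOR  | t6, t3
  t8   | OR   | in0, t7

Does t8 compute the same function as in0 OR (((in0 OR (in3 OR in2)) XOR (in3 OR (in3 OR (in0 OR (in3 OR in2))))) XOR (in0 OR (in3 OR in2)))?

No

t2 = in3 OR in2
t3 = in0 AND t2 = in0 AND (in3 OR in2)
t4 = in3 OR t3 = in3 OR (in0 AND (in3 OR in2))
t5 = in3 OR t4 = in3 OR (in3 OR (in0 AND (in3 OR in2)))
t6 = t3 XOR t5 = (in0 AND (in3 OR in2)) XOR (in3 OR (in3 OR (in0 AND (in3 OR in2))))
t7 = t6 XOR t3 = ((in0 AND (in3 OR in2)) XOR (in3 OR (in3 OR (in0 AND (in3 OR in2))))) XOR (in0 AND (in3 OR in2))
t8 = in0 OR t7 = in0 OR (((in0 AND (in3 OR in2)) XOR (in3 OR (in3 OR (in0 AND (in3 OR in2))))) XOR (in0 AND (in3 OR in2)))
At in0=0, in1=0, in2=1, in3=0: circuit gives 0, formula gives 1.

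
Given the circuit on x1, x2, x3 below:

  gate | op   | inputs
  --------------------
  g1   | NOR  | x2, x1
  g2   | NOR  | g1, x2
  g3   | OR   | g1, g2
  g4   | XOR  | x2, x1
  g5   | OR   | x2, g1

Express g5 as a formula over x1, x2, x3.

x2 OR (x2 NOR x1)

g1 = x2 NOR x1
g5 = x2 OR g1 = x2 OR (x2 NOR x1)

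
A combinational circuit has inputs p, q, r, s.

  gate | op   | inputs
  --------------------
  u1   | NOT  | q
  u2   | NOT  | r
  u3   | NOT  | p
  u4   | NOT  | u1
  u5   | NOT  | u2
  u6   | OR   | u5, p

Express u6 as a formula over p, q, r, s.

NOT NOT r OR p

u2 = NOT r
u5 = NOT u2 = NOT NOT r
u6 = u5 OR p = NOT NOT r OR p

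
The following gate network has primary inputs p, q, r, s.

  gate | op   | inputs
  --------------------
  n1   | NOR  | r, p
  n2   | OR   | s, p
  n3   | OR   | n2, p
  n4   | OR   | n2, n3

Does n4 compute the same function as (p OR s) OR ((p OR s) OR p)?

n2 = s OR p
n3 = n2 OR p = (s OR p) OR p
n4 = n2 OR n3 = (s OR p) OR ((s OR p) OR p)
At p=0, q=0, r=0, s=0: circuit gives 0, formula gives 0.
At p=0, q=0, r=0, s=1: circuit gives 1, formula gives 1.
Agrees on all 16 inputs.

Yes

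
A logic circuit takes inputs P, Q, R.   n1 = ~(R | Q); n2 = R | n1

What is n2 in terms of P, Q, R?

R | (~(R | Q))

n1 = ~(R | Q)
n2 = R | n1 = R | (~(R | Q))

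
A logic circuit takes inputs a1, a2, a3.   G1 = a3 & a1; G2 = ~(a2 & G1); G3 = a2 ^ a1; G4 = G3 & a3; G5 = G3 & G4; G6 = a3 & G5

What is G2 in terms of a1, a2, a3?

G1 = a3 & a1
G2 = ~(a2 & G1) = ~(a2 & (a3 & a1))

~(a2 & (a3 & a1))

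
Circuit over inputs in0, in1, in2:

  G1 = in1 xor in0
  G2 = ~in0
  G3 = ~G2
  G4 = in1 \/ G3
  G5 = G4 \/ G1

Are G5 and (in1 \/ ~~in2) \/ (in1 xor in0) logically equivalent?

No

G1 = in1 xor in0
G2 = ~in0
G3 = ~G2 = ~~in0
G4 = in1 \/ G3 = in1 \/ ~~in0
G5 = G4 \/ G1 = (in1 \/ ~~in0) \/ (in1 xor in0)
At in0=0, in1=0, in2=1: circuit gives 0, formula gives 1.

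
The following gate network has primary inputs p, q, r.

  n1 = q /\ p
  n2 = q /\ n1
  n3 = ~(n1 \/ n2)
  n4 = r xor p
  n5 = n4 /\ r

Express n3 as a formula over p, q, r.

~((q /\ p) \/ (q /\ (q /\ p)))

n1 = q /\ p
n2 = q /\ n1 = q /\ (q /\ p)
n3 = ~(n1 \/ n2) = ~((q /\ p) \/ (q /\ (q /\ p)))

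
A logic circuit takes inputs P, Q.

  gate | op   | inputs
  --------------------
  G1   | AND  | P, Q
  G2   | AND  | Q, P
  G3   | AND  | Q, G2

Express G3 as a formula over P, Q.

G2 = Q AND P
G3 = Q AND G2 = Q AND (Q AND P)

Q AND (Q AND P)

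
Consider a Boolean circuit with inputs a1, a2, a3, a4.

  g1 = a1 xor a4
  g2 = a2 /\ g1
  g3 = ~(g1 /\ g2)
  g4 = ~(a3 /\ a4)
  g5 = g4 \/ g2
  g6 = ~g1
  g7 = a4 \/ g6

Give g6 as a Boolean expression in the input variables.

g1 = a1 xor a4
g6 = ~g1 = ~(a1 xor a4)

~(a1 xor a4)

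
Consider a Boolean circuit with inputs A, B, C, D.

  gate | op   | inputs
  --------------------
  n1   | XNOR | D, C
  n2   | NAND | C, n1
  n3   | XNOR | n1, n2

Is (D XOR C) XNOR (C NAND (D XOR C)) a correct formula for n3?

n1 = D XNOR C
n2 = C NAND n1 = C NAND (D XNOR C)
n3 = n1 XNOR n2 = (D XNOR C) XNOR (C NAND (D XNOR C))
At A=0, B=0, C=0, D=0: circuit gives 1, formula gives 0.

No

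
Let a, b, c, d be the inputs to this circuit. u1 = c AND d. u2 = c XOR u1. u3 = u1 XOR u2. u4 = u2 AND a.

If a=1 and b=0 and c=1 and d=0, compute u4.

1

u1 = 1 AND 0 = 0
u2 = 1 XOR 0 = 1
u4 = 1 AND 1 = 1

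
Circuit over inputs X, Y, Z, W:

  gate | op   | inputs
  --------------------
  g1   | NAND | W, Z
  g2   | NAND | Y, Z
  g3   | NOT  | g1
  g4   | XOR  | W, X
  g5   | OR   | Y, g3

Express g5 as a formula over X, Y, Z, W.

g1 = W NAND Z
g3 = NOT g1 = NOT (W NAND Z)
g5 = Y OR g3 = Y OR NOT (W NAND Z)

Y OR NOT (W NAND Z)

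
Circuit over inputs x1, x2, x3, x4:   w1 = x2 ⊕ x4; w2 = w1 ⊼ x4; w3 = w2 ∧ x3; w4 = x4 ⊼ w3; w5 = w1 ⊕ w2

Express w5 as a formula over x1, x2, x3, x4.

w1 = x2 ⊕ x4
w2 = w1 ⊼ x4 = (x2 ⊕ x4) ⊼ x4
w5 = w1 ⊕ w2 = (x2 ⊕ x4) ⊕ ((x2 ⊕ x4) ⊼ x4)

(x2 ⊕ x4) ⊕ ((x2 ⊕ x4) ⊼ x4)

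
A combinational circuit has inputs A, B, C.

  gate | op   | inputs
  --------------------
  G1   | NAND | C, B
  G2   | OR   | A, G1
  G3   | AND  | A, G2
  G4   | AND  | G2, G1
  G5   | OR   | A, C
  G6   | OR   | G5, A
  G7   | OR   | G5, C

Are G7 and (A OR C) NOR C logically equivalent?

G5 = A OR C
G7 = G5 OR C = (A OR C) OR C
At A=0, B=0, C=0: circuit gives 0, formula gives 1.

No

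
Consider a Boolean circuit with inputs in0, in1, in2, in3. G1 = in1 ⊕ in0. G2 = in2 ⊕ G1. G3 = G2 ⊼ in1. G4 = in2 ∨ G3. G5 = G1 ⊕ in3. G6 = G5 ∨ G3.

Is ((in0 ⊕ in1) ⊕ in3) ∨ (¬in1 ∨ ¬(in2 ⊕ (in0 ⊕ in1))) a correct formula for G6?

G1 = in1 ⊕ in0
G2 = in2 ⊕ G1 = in2 ⊕ (in1 ⊕ in0)
G3 = G2 ⊼ in1 = (in2 ⊕ (in1 ⊕ in0)) ⊼ in1
G5 = G1 ⊕ in3 = (in1 ⊕ in0) ⊕ in3
G6 = G5 ∨ G3 = ((in1 ⊕ in0) ⊕ in3) ∨ ((in2 ⊕ (in1 ⊕ in0)) ⊼ in1)
At in0=0, in1=1, in2=0, in3=1: circuit gives 0, formula gives 0.
At in0=0, in1=0, in2=0, in3=0: circuit gives 1, formula gives 1.
Agrees on all 16 inputs.

Yes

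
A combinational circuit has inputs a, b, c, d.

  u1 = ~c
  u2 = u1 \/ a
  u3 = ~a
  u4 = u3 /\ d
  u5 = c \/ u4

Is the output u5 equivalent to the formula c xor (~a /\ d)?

u3 = ~a
u4 = u3 /\ d = ~a /\ d
u5 = c \/ u4 = c \/ (~a /\ d)
At a=0, b=0, c=1, d=1: circuit gives 1, formula gives 0.

No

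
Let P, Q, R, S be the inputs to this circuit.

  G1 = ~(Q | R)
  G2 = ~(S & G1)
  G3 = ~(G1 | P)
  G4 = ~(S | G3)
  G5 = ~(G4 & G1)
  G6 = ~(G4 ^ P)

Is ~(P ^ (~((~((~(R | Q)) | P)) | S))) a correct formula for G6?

Yes

G1 = ~(Q | R)
G3 = ~(G1 | P) = ~((~(Q | R)) | P)
G4 = ~(S | G3) = ~(S | (~((~(Q | R)) | P)))
G6 = ~(G4 ^ P) = ~((~(S | (~((~(Q | R)) | P)))) ^ P)
At P=0, Q=0, R=0, S=0: circuit gives 0, formula gives 0.
At P=0, Q=0, R=0, S=1: circuit gives 1, formula gives 1.
Agrees on all 16 inputs.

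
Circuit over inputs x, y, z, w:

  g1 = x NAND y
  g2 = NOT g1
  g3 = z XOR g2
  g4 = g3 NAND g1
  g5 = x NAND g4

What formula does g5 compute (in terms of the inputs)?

x NAND ((z XOR NOT (x NAND y)) NAND (x NAND y))

g1 = x NAND y
g2 = NOT g1 = NOT (x NAND y)
g3 = z XOR g2 = z XOR NOT (x NAND y)
g4 = g3 NAND g1 = (z XOR NOT (x NAND y)) NAND (x NAND y)
g5 = x NAND g4 = x NAND ((z XOR NOT (x NAND y)) NAND (x NAND y))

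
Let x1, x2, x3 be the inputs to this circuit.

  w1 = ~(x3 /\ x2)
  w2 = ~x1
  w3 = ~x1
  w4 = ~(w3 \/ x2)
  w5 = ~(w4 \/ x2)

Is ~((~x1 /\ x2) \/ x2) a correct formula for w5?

w3 = ~x1
w4 = ~(w3 \/ x2) = ~(~x1 \/ x2)
w5 = ~(w4 \/ x2) = ~((~(~x1 \/ x2)) \/ x2)
At x1=1, x2=0, x3=0: circuit gives 0, formula gives 1.

No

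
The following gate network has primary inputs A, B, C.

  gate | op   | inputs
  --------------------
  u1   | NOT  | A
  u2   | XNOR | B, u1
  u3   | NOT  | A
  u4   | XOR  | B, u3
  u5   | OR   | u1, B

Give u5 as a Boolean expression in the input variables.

NOT A OR B

u1 = NOT A
u5 = u1 OR B = NOT A OR B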